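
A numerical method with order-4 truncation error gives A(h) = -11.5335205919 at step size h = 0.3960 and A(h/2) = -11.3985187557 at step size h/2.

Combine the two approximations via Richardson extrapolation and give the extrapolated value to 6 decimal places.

-11.389519

Error is O(h^4); halving h shrinks it by 2^4 = 16.
16·(-11.3985187557) − (-11.5335205919) = -170.8427794993
(16·(-11.3985187557) − (-11.5335205919))/(16 − 1) = -11.3895186333
Shift from A(h/2): +0.0090001224.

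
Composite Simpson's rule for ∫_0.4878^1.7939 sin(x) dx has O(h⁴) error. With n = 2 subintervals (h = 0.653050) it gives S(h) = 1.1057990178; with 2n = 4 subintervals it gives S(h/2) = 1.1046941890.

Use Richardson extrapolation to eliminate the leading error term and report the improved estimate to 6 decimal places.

1.104621

Error is O(h^4); halving h shrinks it by 2^4 = 16.
Numerator 16*A(h/2) − A(h) = 16*1.1046941890 − 1.1057990178 = 16.5693080062
Denominator 16 − 1 = 15.
So the Richardson estimate is 1.1046205337.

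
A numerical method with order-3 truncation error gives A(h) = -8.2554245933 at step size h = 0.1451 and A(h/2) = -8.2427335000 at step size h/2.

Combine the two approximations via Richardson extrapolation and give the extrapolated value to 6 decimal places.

With r = 3 the leading error scales as h^3, so the weight is 2^3 = 8.
Top: 8(-8.2427335000) − (-8.2554245933) = -57.6864434067
R = (-57.6864434067)/7 = -8.2409204867

-8.240920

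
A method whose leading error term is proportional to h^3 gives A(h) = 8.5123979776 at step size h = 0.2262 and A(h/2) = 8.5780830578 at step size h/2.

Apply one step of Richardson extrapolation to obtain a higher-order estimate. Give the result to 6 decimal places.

The method has order 3: 2^3 = 8.
Numerator 8·A(h/2) − A(h) = 8·8.5780830578 − 8.5123979776 = 60.1122664848
Divide by 2^3 − 1 = 7.
Result: 8.5874666407

8.587467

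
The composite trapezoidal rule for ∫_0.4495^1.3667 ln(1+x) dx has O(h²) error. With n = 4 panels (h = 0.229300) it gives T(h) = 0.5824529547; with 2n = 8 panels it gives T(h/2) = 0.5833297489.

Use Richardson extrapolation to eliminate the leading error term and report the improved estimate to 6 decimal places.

The method has order 2: 2^2 = 4.
4 × 0.5833297489 = 2.3333189956; subtract 0.5824529547 → 1.7508660409
Divide by 2^2 − 1 = 3.
1.7508660409 ÷ 3 = 0.5836220136
Gap between inputs: 8.768e-04; correction applied: +0.0002922647.

0.583622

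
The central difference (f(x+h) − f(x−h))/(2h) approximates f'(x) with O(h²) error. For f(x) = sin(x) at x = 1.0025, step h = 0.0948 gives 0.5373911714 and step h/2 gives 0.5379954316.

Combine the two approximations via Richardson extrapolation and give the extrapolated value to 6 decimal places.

0.538197

With r = 2 the leading error scales as h^2, so the weight is 2^2 = 4.
Numerator 4×A(h/2) − A(h) = 4×0.5379954316 − 0.5373911714 = 1.6145905550
1.6145905550 ÷ 3 = 0.5381968517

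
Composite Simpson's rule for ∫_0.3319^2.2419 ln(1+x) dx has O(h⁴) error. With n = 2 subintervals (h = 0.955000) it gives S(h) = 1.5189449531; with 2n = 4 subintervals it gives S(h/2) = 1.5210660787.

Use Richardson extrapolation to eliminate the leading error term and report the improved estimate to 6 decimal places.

1.521207

With r = 4 the leading error scales as h^4, so the weight is 2^4 = 16.
16×1.5210660787 = 24.3370572592; 24.3370572592 − 1.5189449531 = 22.8181123061
Divide by 2^4 − 1 = 15.
22.8181123061 ÷ 15 = 1.5212074871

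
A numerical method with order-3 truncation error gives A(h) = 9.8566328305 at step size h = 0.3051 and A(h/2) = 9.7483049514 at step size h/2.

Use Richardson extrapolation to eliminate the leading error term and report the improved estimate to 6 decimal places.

r = 3: numerator weight 8, denominator 7.
2^3×A(h/2) = 77.9864396112; minus A(h) gives 68.1298067807.
Denominator 8 − 1 = 7.
Result: 9.7328295401
Correction |R − A(h/2)| = 1.548e-02; gap |A(h/2) − A(h)| = 1.083e-01.

9.732830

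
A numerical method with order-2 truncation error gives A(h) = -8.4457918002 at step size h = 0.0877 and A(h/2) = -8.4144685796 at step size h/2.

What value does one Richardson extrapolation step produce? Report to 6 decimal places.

-8.404028

r = 2, so 2^r = 4.
4*(-8.4144685796) = -33.6578743184; (-33.6578743184) − (-8.4457918002) = -25.2120825182
(-25.2120825182) ÷ 3 = -8.4040275061
Shift from A(h/2): +0.0104410735.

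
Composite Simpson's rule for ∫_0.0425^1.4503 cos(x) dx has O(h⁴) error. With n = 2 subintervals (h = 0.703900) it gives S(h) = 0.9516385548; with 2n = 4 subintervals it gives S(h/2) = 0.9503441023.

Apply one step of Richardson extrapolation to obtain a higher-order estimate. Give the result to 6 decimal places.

0.950258

Error is O(h^4); halving h shrinks it by 2^4 = 16.
Difference of the inputs: 0.9503441023 − 0.9516385548 = -0.0012944525
Correction (A(h/2) − A(h))/(16 − 1) = (-0.0012944525)/15 = -0.0000862968
R = A(h/2) + (A(h/2) − A(h))/15 = 0.9503441023 − 0.0000862968 = 0.9502578055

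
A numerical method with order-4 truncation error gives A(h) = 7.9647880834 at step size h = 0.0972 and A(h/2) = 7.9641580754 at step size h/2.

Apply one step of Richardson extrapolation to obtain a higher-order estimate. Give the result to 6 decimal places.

7.964116

Method order is 4; weight 2^4 = 16.
Difference of the inputs: 7.9641580754 − 7.9647880834 = -0.0006300080
Correction (A(h/2) − A(h))/(16 − 1) = (-0.0006300080)/15 = -0.0000420005
R = A(h/2) + (A(h/2) − A(h))/15 = 7.9641580754 − 0.0000420005 = 7.9641160749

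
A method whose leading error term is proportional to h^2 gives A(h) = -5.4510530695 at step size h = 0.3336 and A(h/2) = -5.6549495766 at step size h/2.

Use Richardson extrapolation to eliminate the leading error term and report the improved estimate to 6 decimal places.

-5.722915

Method order is 2; weight 2^2 = 4.
4×(-5.6549495766) = -22.6197983064; (-22.6197983064) − (-5.4510530695) = -17.1687452369
R = (-17.1687452369)/3 = -5.7229150790
Gap between inputs: 2.039e-01; correction applied: −0.0679655024.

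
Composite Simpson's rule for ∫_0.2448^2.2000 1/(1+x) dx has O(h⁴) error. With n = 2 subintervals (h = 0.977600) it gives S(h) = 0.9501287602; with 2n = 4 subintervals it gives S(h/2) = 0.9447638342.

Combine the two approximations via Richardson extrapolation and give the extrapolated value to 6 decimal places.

0.944406

Method order is 4; weight 2^4 = 16.
Numerator 16·A(h/2) − A(h) = 16·0.9447638342 − 0.9501287602 = 14.1660925870
(16·0.9447638342 − 0.9501287602)/(16 − 1) = 0.9444061725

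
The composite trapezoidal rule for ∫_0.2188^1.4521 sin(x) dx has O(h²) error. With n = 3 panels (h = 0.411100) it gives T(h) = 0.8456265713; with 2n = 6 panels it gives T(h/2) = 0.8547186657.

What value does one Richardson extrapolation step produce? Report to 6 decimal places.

Method order is 2; weight 2^2 = 4.
Weighted: 3.4188746628 − 0.8456265713 = 2.5732480915
(4×0.8547186657 − 0.8456265713)/(4 − 1) = 0.8577493638
Correction |R − A(h/2)| = 3.031e-03; gap |A(h/2) − A(h)| = 9.092e-03.

0.857749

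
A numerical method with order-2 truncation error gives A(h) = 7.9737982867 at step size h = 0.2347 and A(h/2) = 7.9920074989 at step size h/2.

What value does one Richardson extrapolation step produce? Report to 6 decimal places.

The method has order 2: 2^2 = 4.
4 × 7.9920074989 − 7.9737982867 = 23.9942317089
Divide by 2^2 − 1 = 3.
(4 × 7.9920074989 − 7.9737982867)/(4 − 1) = 7.9980772363
Shift from A(h/2): +0.0060697374.

7.998077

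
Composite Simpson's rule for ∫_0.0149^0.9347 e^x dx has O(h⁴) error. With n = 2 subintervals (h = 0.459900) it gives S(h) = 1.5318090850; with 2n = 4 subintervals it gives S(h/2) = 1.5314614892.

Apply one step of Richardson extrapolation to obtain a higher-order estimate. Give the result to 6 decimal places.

Error is O(h^4); halving h shrinks it by 2^4 = 16.
16×1.5314614892 = 24.5033838272; 24.5033838272 − 1.5318090850 = 22.9715747422
Denominator 16 − 1 = 15.
(16×1.5314614892 − 1.5318090850)/(16 − 1) = 1.5314383161
Correction |R − A(h/2)| = 2.317e-05; gap |A(h/2) − A(h)| = 3.476e-04.

1.531438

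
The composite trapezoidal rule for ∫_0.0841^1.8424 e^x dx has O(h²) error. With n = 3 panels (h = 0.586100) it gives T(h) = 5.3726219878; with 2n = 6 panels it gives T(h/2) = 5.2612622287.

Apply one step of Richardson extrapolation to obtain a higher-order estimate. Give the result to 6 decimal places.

The method has order 2: 2^2 = 4.
Top: 4(5.2612622287) − (5.3726219878) = 15.6724269270
Divide by 2^2 − 1 = 3.
15.6724269270 ÷ 3 = 5.2241423090
Shift from A(h/2): −0.0371199197.

5.224142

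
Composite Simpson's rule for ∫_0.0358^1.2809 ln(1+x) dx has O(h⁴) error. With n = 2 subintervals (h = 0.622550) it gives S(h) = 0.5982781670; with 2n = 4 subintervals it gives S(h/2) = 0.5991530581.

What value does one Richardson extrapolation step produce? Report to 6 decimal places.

Error is O(h^4); halving h shrinks it by 2^4 = 16.
A(h/2) − A(h) = 0.5991530581 − 0.5982781670 = 0.0008748911
Correction (A(h/2) − A(h))/(16 − 1) = 0.0008748911/15 = 0.0000583261
R = A(h/2) + (A(h/2) − A(h))/15 = 0.5991530581 + 0.0000583261 = 0.5992113842
Shift from A(h/2): +0.0000583261.

0.599211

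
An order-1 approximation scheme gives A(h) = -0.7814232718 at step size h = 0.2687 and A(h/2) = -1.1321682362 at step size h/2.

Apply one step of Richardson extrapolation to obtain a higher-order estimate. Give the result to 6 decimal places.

r = 1: numerator weight 2, denominator 1.
2 × (-1.1321682362) = -2.2643364724; (-2.2643364724) − (-0.7814232718) = -1.4829132006
(2 × (-1.1321682362) − (-0.7814232718))/(2 − 1) = -1.4829132006
Gap between inputs: 3.507e-01; correction applied: −0.3507449644.

-1.482913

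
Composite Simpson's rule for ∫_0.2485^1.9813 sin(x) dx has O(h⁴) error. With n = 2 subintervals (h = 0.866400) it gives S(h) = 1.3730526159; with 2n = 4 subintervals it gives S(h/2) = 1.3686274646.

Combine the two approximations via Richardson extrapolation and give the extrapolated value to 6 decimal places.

1.368332

r = 4: numerator weight 16, denominator 15.
Top: 16(1.3686274646) − (1.3730526159) = 20.5249868177
Divide by 2^4 − 1 = 15.
R = 20.5249868177/15 = 1.3683324545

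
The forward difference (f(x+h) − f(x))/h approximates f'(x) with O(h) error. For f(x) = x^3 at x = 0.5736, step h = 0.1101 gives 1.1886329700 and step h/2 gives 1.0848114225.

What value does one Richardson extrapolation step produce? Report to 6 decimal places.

r = 1: numerator weight 2, denominator 1.
Numerator 2*A(h/2) − A(h) = 2*1.0848114225 − 1.1886329700 = 0.9809898750
Denominator 2 − 1 = 1.
0.9809898750 ÷ 1 = 0.9809898750

0.980990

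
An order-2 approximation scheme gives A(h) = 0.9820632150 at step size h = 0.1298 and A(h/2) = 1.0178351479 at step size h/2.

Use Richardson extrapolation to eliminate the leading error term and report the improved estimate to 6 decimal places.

r = 2, so 2^r = 4.
4×1.0178351479 = 4.0713405916; subtract 0.9820632150 → 3.0892773766
3.0892773766 ÷ 3 = 1.0297591255

1.029759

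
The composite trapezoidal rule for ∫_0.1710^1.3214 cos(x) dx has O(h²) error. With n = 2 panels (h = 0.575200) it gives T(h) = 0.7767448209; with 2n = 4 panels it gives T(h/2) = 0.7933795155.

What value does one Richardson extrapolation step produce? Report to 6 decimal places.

0.798924

r = 2, so 2^r = 4.
Top: 4(0.7933795155) − (0.7767448209) = 2.3967732411
R = 2.3967732411/3 = 0.7989244137
Shift from A(h/2): +0.0055448982.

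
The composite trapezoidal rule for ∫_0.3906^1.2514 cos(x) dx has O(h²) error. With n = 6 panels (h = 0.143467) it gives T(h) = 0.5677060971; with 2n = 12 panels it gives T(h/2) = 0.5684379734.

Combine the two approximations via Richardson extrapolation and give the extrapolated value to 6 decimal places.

0.568682

Order 2 gives 2^r = 4 and 2^r − 1 = 3.
4×0.5684379734 − 0.5677060971 = 1.7060457965
Denominator 4 − 1 = 3.
So the Richardson estimate is 0.5686819322.
Gap between inputs: 7.319e-04; correction applied: +0.0002439588.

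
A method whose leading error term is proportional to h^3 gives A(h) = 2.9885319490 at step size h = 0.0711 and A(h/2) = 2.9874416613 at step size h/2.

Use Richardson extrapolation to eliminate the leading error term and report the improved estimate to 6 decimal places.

2.987286

Leading term ∝ h^3; use weight 8 = 2^3.
Top: 8(2.9874416613) − (2.9885319490) = 20.9110013414
Divide by 2^3 − 1 = 7.
So the Richardson estimate is 2.9872859059.
Correction |R − A(h/2)| = 1.558e-04; gap |A(h/2) − A(h)| = 1.090e-03.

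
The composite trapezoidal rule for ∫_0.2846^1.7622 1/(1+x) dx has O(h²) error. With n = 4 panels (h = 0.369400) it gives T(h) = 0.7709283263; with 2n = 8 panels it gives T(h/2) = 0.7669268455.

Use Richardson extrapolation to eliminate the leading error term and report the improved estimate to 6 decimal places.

0.765593

r = 2: numerator weight 4, denominator 3.
4*0.7669268455 − 0.7709283263 = 2.2967790557
Denominator 4 − 1 = 3.
Extrapolated: 2.2967790557 / 3 = 0.7655930186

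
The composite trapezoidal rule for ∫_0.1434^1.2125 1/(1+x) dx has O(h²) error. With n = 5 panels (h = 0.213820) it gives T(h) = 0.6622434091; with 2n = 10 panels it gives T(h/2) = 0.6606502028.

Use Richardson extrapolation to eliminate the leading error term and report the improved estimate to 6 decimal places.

0.660119

r = 2, so 2^r = 4.
Numerator 4×A(h/2) − A(h) = 4×0.6606502028 − 0.6622434091 = 1.9803574021
1.9803574021 ÷ 3 = 0.6601191340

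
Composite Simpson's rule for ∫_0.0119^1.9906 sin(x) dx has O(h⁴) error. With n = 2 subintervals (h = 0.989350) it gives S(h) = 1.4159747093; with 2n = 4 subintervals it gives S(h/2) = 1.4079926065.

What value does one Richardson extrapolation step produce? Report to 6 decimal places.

1.407460

Order 4 gives 2^r = 16 and 2^r − 1 = 15.
16 × 1.4079926065 = 22.5278817040; subtract 1.4159747093 → 21.1119069947
(16 × 1.4079926065 − 1.4159747093)/(16 − 1) = 1.4074604663
Gap between inputs: 7.982e-03; correction applied: −0.0005321402.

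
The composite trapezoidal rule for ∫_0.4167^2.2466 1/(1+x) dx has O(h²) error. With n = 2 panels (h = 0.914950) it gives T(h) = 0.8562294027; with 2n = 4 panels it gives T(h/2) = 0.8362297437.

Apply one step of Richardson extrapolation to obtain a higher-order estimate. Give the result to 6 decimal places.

0.829563

With r = 2 the leading error scales as h^2, so the weight is 2^2 = 4.
A(h/2) − A(h) = 0.8362297437 − 0.8562294027 = -0.0199996590
Correction (A(h/2) − A(h))/(4 − 1) = (-0.0199996590)/3 = -0.0066665530
R = A(h/2) + (A(h/2) − A(h))/3 = 0.8362297437 − 0.0066665530 = 0.8295631907
Gap between inputs: 2.000e-02; correction applied: −0.0066665530.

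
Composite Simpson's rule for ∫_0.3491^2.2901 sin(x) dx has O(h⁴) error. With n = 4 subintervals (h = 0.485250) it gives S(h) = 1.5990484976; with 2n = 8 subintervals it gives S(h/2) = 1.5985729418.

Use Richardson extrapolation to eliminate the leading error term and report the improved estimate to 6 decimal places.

1.598541

Order 4 gives 2^r = 16 and 2^r − 1 = 15.
Top: 16(1.5985729418) − (1.5990484976) = 23.9781185712
Divide by 2^4 − 1 = 15.
(16×1.5985729418 − 1.5990484976)/(16 − 1) = 1.5985412381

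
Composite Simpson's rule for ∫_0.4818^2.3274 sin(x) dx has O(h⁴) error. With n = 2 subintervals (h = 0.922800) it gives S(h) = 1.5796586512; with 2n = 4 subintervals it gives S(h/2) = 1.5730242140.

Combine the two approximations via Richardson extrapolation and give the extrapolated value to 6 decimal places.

1.572582

Order 4 gives 2^r = 16 and 2^r − 1 = 15.
2^4×A(h/2) = 25.1683874240; minus A(h) gives 23.5887287728.
Extrapolated: 23.5887287728 / 15 = 1.5725819182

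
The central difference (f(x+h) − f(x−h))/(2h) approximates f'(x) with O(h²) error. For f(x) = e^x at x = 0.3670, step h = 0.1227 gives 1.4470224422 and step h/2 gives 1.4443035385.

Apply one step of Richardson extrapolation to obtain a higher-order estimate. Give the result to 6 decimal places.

Method order is 2; weight 2^2 = 4.
Numerator 4 × A(h/2) − A(h) = 4 × 1.4443035385 − 1.4470224422 = 4.3301917118
(4 × 1.4443035385 − 1.4470224422)/(4 − 1) = 1.4433972373
Gap between inputs: 2.719e-03; correction applied: −0.0009063012.

1.443397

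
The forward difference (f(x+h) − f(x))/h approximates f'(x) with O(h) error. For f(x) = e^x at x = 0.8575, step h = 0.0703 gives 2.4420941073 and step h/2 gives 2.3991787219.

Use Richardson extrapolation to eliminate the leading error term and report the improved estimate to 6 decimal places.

Method order is 1; weight 2^1 = 2.
Weighted: 4.7983574438 − 2.4420941073 = 2.3562633365
Extrapolated: 2.3562633365 / 1 = 2.3562633365
Correction |R − A(h/2)| = 4.292e-02; gap |A(h/2) − A(h)| = 4.292e-02.

2.356263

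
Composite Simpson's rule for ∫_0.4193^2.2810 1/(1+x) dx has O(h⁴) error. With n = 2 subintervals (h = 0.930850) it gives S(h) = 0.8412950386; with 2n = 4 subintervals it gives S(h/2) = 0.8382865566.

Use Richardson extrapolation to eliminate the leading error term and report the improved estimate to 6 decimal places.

0.838086

Error is O(h^4); halving h shrinks it by 2^4 = 16.
Top: 16(0.8382865566) − (0.8412950386) = 12.5712898670
Denominator 16 − 1 = 15.
Result: 0.8380859911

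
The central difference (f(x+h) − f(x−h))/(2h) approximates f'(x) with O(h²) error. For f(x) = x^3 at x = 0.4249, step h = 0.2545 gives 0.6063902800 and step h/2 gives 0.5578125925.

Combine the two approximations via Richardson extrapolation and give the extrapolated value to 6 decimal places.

0.541620

Error is O(h^2); halving h shrinks it by 2^2 = 4.
Top: 4(0.5578125925) − (0.6063902800) = 1.6248600900
Divide by 2^2 − 1 = 3.
1.6248600900 ÷ 3 = 0.5416200300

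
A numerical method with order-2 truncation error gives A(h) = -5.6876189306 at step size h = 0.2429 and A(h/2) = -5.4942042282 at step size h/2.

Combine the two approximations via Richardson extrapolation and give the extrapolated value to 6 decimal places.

Method order is 2; weight 2^2 = 4.
Numerator 4×A(h/2) − A(h) = 4×(-5.4942042282) − (-5.6876189306) = -16.2891979822
(-16.2891979822) ÷ 3 = -5.4297326607

-5.429733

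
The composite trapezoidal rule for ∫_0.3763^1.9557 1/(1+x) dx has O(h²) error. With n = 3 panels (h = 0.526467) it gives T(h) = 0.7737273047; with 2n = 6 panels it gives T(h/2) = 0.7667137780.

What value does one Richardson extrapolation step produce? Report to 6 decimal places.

r = 2: numerator weight 4, denominator 3.
Top: 4(0.7667137780) − (0.7737273047) = 2.2931278073
Divide by 2^2 − 1 = 3.
R = 2.2931278073/3 = 0.7643759358
Gap between inputs: 7.014e-03; correction applied: −0.0023378422.

0.764376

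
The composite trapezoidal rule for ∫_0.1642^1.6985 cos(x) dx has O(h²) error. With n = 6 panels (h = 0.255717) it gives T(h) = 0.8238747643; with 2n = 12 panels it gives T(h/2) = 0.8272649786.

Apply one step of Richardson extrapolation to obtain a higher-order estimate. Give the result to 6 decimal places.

Error is O(h^2); halving h shrinks it by 2^2 = 4.
Numerator 4·A(h/2) − A(h) = 4·0.8272649786 − 0.8238747643 = 2.4851851501
Denominator 4 − 1 = 3.
So the Richardson estimate is 0.8283950500.
Shift from A(h/2): +0.0011300714.

0.828395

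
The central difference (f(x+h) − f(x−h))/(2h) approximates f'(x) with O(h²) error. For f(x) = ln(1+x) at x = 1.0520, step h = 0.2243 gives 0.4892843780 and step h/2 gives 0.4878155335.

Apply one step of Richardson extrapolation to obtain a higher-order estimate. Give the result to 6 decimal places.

With r = 2 the leading error scales as h^2, so the weight is 2^2 = 4.
4·0.4878155335 = 1.9512621340; 1.9512621340 − 0.4892843780 = 1.4619777560
1.4619777560 ÷ 3 = 0.4873259187

0.487326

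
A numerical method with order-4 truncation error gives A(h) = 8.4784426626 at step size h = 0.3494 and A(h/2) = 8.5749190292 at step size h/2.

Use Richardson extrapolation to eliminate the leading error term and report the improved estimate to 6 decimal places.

Leading term ∝ h^4; use weight 16 = 2^4.
16*8.5749190292 − 8.4784426626 = 128.7202618046
Divide by 2^4 − 1 = 15.
Extrapolated: 128.7202618046 / 15 = 8.5813507870

8.581351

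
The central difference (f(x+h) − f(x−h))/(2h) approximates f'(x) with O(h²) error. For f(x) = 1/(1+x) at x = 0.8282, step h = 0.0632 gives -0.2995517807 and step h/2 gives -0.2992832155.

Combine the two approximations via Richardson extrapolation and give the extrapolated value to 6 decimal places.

-0.299194

r = 2, so 2^r = 4.
2^2·A(h/2) = -1.1971328620; minus A(h) gives -0.8975810813.
Divide by 2^2 − 1 = 3.
(4·(-0.2992832155) − (-0.2995517807))/(4 − 1) = -0.2991936938
Correction |R − A(h/2)| = 8.952e-05; gap |A(h/2) − A(h)| = 2.686e-04.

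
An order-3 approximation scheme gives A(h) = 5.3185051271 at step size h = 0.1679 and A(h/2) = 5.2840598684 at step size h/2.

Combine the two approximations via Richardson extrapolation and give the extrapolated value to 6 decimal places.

5.279139

Order 3 gives 2^r = 8 and 2^r − 1 = 7.
Numerator 8 × A(h/2) − A(h) = 8 × 5.2840598684 − 5.3185051271 = 36.9539738201
R = 36.9539738201/7 = 5.2791391172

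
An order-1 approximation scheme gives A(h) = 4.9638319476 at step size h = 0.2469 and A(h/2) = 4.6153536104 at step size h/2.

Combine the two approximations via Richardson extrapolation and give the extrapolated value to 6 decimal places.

4.266875

Leading term ∝ h^1; use weight 2 = 2^1.
2 × 4.6153536104 − 4.9638319476 = 4.2668752732
Denominator 2 − 1 = 1.
(2 × 4.6153536104 − 4.9638319476)/(2 − 1) = 4.2668752732
Correction |R − A(h/2)| = 3.485e-01; gap |A(h/2) − A(h)| = 3.485e-01.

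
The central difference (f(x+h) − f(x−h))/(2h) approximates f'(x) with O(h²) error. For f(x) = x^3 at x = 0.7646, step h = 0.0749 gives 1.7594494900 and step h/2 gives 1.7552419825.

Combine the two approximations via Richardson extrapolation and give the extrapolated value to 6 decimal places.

Error is O(h^2); halving h shrinks it by 2^2 = 4.
4*1.7552419825 = 7.0209679300; subtract 1.7594494900 → 5.2615184400
5.2615184400 ÷ 3 = 1.7538394800

1.753839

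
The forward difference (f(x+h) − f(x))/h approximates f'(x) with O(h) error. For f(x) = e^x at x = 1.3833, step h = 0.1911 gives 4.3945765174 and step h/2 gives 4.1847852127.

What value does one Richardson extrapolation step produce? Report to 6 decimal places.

r = 1: numerator weight 2, denominator 1.
Weighted: 8.3695704254 − 4.3945765174 = 3.9749939080
Extrapolated: 3.9749939080 / 1 = 3.9749939080
Correction |R − A(h/2)| = 2.098e-01; gap |A(h/2) − A(h)| = 2.098e-01.

3.974994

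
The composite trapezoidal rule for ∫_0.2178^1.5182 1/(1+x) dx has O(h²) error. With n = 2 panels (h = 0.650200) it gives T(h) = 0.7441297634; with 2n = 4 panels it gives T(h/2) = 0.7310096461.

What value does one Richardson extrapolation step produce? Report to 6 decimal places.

0.726636

Leading term ∝ h^2; use weight 4 = 2^2.
4 × 0.7310096461 = 2.9240385844; subtract 0.7441297634 → 2.1799088210
R = 2.1799088210/3 = 0.7266362737
Gap between inputs: 1.312e-02; correction applied: −0.0043733724.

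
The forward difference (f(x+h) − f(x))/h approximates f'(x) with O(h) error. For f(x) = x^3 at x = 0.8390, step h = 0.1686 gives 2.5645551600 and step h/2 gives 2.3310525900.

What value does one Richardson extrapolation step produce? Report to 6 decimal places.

r = 1, so 2^r = 2.
2·2.3310525900 = 4.6621051800; subtract 2.5645551600 → 2.0975500200
(2·2.3310525900 − 2.5645551600)/(2 − 1) = 2.0975500200
Gap between inputs: 2.335e-01; correction applied: −0.2335025700.

2.097550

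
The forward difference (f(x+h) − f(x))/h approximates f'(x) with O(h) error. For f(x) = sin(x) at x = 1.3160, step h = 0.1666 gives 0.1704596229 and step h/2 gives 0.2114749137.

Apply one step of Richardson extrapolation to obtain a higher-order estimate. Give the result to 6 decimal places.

Method order is 1; weight 2^1 = 2.
Top: 2(0.2114749137) − (0.1704596229) = 0.2524902045
Denominator 2 − 1 = 1.
Result: 0.2524902045
Shift from A(h/2): +0.0410152908.

0.252490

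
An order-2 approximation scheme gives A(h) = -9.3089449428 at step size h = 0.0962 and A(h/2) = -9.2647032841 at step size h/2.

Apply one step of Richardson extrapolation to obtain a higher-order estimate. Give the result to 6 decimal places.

With r = 2 the leading error scales as h^2, so the weight is 2^2 = 4.
Difference of the inputs: -9.2647032841 − (-9.3089449428) = 0.0442416587
Divide by 2^2 − 1 = 3: 0.0442416587/3 = 0.0147472196
R = -9.2647032841 + 0.0147472196 = -9.2499560645
Shift from A(h/2): +0.0147472196.

-9.249956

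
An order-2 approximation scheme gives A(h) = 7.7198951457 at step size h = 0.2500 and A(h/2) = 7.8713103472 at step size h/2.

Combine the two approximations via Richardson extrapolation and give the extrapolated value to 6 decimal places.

With r = 2 the leading error scales as h^2, so the weight is 2^2 = 4.
Top: 4(7.8713103472) − (7.7198951457) = 23.7653462431
Divide by 2^2 − 1 = 3.
23.7653462431 ÷ 3 = 7.9217820810

7.921782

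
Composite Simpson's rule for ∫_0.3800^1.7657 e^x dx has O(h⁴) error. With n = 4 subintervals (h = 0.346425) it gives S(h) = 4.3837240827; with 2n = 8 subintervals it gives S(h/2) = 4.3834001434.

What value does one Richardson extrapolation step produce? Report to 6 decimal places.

4.383379

Leading term ∝ h^4; use weight 16 = 2^4.
16·4.3834001434 = 70.1344022944; subtract 4.3837240827 → 65.7506782117
Divide by 2^4 − 1 = 15.
65.7506782117 ÷ 15 = 4.3833785474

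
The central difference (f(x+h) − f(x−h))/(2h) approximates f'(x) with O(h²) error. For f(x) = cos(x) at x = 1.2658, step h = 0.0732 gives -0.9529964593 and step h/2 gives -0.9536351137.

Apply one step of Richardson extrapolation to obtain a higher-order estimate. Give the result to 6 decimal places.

-0.953848

With r = 2 the leading error scales as h^2, so the weight is 2^2 = 4.
Difference of the inputs: -0.9536351137 − (-0.9529964593) = -0.0006386544
Correction (A(h/2) − A(h))/(4 − 1) = (-0.0006386544)/3 = -0.0002128848
R = A(h/2) + (A(h/2) − A(h))/3 = -0.9536351137 − 0.0002128848 = -0.9538479985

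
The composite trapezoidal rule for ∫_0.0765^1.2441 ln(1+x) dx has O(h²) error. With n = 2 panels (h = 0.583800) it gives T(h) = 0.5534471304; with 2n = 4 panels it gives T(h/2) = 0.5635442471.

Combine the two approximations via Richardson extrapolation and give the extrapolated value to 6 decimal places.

0.566910

Error is O(h^2); halving h shrinks it by 2^2 = 4.
4·0.5635442471 = 2.2541769884; 2.2541769884 − 0.5534471304 = 1.7007298580
Denominator 4 − 1 = 3.
So the Richardson estimate is 0.5669099527.
Correction |R − A(h/2)| = 3.366e-03; gap |A(h/2) − A(h)| = 1.010e-02.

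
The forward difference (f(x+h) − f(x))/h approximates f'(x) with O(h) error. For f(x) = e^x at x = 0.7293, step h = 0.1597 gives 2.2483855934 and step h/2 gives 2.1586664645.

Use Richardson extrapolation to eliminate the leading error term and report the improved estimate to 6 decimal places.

The method has order 1: 2^1 = 2.
Numerator 2 × A(h/2) − A(h) = 2 × 2.1586664645 − 2.2483855934 = 2.0689473356
Denominator 2 − 1 = 1.
Extrapolated: 2.0689473356 / 1 = 2.0689473356
Correction |R − A(h/2)| = 8.972e-02; gap |A(h/2) − A(h)| = 8.972e-02.

2.068947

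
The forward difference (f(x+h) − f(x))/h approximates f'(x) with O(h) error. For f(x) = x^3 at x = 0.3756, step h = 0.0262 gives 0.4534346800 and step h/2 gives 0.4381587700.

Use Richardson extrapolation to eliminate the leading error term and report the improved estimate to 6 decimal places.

With r = 1 the leading error scales as h^1, so the weight is 2^1 = 2.
2 × 0.4381587700 − 0.4534346800 = 0.4228828600
Extrapolated: 0.4228828600 / 1 = 0.4228828600

0.422883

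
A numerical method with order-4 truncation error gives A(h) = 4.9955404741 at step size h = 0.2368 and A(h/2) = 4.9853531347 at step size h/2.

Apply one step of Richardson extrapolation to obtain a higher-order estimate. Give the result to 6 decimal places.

4.984674

Method order is 4; weight 2^4 = 16.
16·4.9853531347 = 79.7656501552; 79.7656501552 − 4.9955404741 = 74.7701096811
Divide by 2^4 − 1 = 15.
So the Richardson estimate is 4.9846739787.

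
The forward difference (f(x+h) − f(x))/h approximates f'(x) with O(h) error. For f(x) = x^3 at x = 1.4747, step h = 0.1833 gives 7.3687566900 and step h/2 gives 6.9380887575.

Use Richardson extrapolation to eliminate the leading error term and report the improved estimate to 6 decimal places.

6.507421

Error is O(h^1); halving h shrinks it by 2^1 = 2.
2^1 × A(h/2) = 13.8761775150; minus A(h) gives 6.5074208250.
Denominator 2 − 1 = 1.
Extrapolated: 6.5074208250 / 1 = 6.5074208250
Shift from A(h/2): −0.4306679325.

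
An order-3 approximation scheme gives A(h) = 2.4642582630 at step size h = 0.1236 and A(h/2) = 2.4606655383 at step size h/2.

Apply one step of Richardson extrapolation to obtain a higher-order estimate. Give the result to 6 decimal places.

Error is O(h^3); halving h shrinks it by 2^3 = 8.
2^3 × A(h/2) = 19.6853243064; minus A(h) gives 17.2210660434.
Denominator 8 − 1 = 7.
Result: 2.4601522919
Shift from A(h/2): −0.0005132464.

2.460152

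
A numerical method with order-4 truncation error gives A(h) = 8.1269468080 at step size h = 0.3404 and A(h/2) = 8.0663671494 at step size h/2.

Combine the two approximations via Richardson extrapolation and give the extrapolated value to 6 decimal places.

8.062329

r = 4: numerator weight 16, denominator 15.
16 × 8.0663671494 = 129.0618743904; 129.0618743904 − 8.1269468080 = 120.9349275824
R = 120.9349275824/15 = 8.0623285055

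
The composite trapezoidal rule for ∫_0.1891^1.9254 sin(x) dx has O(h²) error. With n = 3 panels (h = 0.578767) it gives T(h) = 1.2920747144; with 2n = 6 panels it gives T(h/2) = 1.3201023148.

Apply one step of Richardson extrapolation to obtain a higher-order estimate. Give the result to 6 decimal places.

r = 2: numerator weight 4, denominator 3.
4*1.3201023148 − 1.2920747144 = 3.9883345448
Extrapolated: 3.9883345448 / 3 = 1.3294448483
Correction |R − A(h/2)| = 9.343e-03; gap |A(h/2) − A(h)| = 2.803e-02.

1.329445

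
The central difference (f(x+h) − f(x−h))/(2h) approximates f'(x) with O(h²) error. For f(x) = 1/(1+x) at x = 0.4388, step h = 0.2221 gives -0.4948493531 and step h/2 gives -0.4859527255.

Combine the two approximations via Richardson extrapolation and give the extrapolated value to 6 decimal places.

The method has order 2: 2^2 = 4.
A(h/2) − A(h) = -0.4859527255 − (-0.4948493531) = 0.0088966276
Correction (A(h/2) − A(h))/(4 − 1) = 0.0088966276/3 = 0.0029655425
R = -0.4859527255 + 0.0029655425 = -0.4829871830
Correction |R − A(h/2)| = 2.966e-03; gap |A(h/2) − A(h)| = 8.897e-03.

-0.482987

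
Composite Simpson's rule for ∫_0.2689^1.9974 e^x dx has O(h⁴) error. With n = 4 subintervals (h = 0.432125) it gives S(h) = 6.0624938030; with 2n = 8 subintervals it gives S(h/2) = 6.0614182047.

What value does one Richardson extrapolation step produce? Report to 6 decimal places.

With r = 4 the leading error scales as h^4, so the weight is 2^4 = 16.
16×6.0614182047 − 6.0624938030 = 90.9201974722
Denominator 16 − 1 = 15.
90.9201974722 ÷ 15 = 6.0613464981
Shift from A(h/2): −0.0000717066.

6.061346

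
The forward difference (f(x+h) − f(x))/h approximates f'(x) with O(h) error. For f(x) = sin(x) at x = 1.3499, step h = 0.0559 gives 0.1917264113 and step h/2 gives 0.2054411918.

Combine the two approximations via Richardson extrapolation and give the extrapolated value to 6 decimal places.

Order 1 gives 2^r = 2 and 2^r − 1 = 1.
Difference of the inputs: 0.2054411918 − 0.1917264113 = 0.0137147805
Correction (A(h/2) − A(h))/(2 − 1) = 0.0137147805/1 = 0.0137147805
R = 0.2054411918 + 0.0137147805 = 0.2191559723

0.219156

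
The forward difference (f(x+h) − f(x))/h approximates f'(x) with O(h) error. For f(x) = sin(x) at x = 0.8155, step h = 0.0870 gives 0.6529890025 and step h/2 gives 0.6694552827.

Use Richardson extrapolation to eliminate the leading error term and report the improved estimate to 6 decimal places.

0.685922

Method order is 1; weight 2^1 = 2.
2×0.6694552827 − 0.6529890025 = 0.6859215629
Divide by 2^1 − 1 = 1.
R = 0.6859215629/1 = 0.6859215629
Gap between inputs: 1.647e-02; correction applied: +0.0164662802.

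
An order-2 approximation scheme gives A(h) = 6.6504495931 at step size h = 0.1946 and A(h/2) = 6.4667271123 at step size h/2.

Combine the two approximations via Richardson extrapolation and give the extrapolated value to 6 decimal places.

Method order is 2; weight 2^2 = 4.
Weighted: 25.8669084492 − 6.6504495931 = 19.2164588561
Extrapolated: 19.2164588561 / 3 = 6.4054862854
Gap between inputs: 1.837e-01; correction applied: −0.0612408269.

6.405486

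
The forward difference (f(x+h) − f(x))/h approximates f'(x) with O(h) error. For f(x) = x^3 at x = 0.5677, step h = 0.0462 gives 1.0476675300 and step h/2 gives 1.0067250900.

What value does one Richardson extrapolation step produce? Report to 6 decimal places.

0.965783

Method order is 1; weight 2^1 = 2.
A(h/2) − A(h) = 1.0067250900 − 1.0476675300 = -0.0409424400
Divide by 2^1 − 1 = 1: (-0.0409424400)/1 = -0.0409424400
R = 1.0067250900 − 0.0409424400 = 0.9657826500
Gap between inputs: 4.094e-02; correction applied: −0.0409424400.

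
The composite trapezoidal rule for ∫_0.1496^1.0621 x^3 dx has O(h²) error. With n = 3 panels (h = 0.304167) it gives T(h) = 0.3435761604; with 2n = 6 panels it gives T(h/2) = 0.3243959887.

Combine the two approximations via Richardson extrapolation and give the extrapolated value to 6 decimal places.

Order 2 gives 2^r = 4 and 2^r − 1 = 3.
4*0.3243959887 = 1.2975839548; 1.2975839548 − 0.3435761604 = 0.9540077944
Divide by 2^2 − 1 = 3.
R = 0.9540077944/3 = 0.3180025981
Correction |R − A(h/2)| = 6.393e-03; gap |A(h/2) − A(h)| = 1.918e-02.

0.318003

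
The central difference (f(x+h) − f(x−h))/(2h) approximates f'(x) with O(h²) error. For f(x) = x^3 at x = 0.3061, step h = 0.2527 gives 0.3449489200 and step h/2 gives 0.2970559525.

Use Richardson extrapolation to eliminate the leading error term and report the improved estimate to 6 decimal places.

Order 2 gives 2^r = 4 and 2^r − 1 = 3.
Weighted: 1.1882238100 − 0.3449489200 = 0.8432748900
Denominator 4 − 1 = 3.
0.8432748900 ÷ 3 = 0.2810916300

0.281092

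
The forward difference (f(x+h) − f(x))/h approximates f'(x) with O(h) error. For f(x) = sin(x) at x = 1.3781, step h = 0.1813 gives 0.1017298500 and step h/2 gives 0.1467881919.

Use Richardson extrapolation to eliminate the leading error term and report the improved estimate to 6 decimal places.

r = 1, so 2^r = 2.
Weighted: 0.2935763838 − 0.1017298500 = 0.1918465338
Extrapolated: 0.1918465338 / 1 = 0.1918465338

0.191847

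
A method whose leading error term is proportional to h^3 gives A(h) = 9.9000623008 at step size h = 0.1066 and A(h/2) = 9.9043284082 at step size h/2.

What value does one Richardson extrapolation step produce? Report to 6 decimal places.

9.904938

The method has order 3: 2^3 = 8.
2^3*A(h/2) = 79.2346272656; minus A(h) gives 69.3345649648.
Divide by 2^3 − 1 = 7.
(8*9.9043284082 − 9.9000623008)/(8 − 1) = 9.9049378521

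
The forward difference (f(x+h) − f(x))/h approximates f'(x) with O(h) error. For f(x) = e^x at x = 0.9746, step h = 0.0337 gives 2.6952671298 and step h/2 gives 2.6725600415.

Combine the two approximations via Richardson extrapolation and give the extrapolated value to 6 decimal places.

2.649853

r = 1, so 2^r = 2.
2 × 2.6725600415 = 5.3451200830; 5.3451200830 − 2.6952671298 = 2.6498529532
Extrapolated: 2.6498529532 / 1 = 2.6498529532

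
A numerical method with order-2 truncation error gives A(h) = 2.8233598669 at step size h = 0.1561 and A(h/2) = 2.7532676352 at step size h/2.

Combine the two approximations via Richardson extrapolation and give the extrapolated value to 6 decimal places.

Order 2 gives 2^r = 4 and 2^r − 1 = 3.
Difference of the inputs: 2.7532676352 − 2.8233598669 = -0.0700922317
Correction (A(h/2) − A(h))/(4 − 1) = (-0.0700922317)/3 = -0.0233640772
R = 2.7532676352 − 0.0233640772 = 2.7299035580

2.729904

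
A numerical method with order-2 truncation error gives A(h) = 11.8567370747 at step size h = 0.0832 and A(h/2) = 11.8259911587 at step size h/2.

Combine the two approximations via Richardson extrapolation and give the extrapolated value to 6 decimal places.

11.815743

The method has order 2: 2^2 = 4.
4×11.8259911587 = 47.3039646348; 47.3039646348 − 11.8567370747 = 35.4472275601
R = 35.4472275601/3 = 11.8157425200
Gap between inputs: 3.075e-02; correction applied: −0.0102486387.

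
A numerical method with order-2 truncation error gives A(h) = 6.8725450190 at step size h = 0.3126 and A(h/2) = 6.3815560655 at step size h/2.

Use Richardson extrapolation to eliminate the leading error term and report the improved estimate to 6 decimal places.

6.217893

Error is O(h^2); halving h shrinks it by 2^2 = 4.
Difference of the inputs: 6.3815560655 − 6.8725450190 = -0.4909889535
Correction (A(h/2) − A(h))/(4 − 1) = (-0.4909889535)/3 = -0.1636629845
R = 6.3815560655 − 0.1636629845 = 6.2178930810
Correction |R − A(h/2)| = 1.637e-01; gap |A(h/2) − A(h)| = 4.910e-01.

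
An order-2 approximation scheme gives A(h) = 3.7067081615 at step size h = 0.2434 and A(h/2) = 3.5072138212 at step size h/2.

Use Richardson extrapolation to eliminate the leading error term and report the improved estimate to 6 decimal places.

3.440716

With r = 2 the leading error scales as h^2, so the weight is 2^2 = 4.
4·3.5072138212 − 3.7067081615 = 10.3221471233
Denominator 4 − 1 = 3.
Extrapolated: 10.3221471233 / 3 = 3.4407157078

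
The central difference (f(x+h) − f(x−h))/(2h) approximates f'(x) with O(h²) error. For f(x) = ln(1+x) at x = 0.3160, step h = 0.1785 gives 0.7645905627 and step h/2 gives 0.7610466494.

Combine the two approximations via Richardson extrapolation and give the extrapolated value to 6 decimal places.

r = 2: numerator weight 4, denominator 3.
Weighted: 3.0441865976 − 0.7645905627 = 2.2795960349
2.2795960349 ÷ 3 = 0.7598653450

0.759865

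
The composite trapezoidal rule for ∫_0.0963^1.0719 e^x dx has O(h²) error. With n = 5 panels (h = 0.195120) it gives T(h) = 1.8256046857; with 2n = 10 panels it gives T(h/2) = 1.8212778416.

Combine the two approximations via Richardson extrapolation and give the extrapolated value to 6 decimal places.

Method order is 2; weight 2^2 = 4.
4×1.8212778416 = 7.2851113664; subtract 1.8256046857 → 5.4595066807
Denominator 4 − 1 = 3.
Extrapolated: 5.4595066807 / 3 = 1.8198355602
Gap between inputs: 4.327e-03; correction applied: −0.0014422814.

1.819836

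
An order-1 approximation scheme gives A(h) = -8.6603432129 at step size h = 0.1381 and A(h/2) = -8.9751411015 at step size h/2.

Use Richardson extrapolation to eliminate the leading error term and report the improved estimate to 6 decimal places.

Method order is 1; weight 2^1 = 2.
Numerator 2×A(h/2) − A(h) = 2×(-8.9751411015) − (-8.6603432129) = -9.2899389901
(2×(-8.9751411015) − (-8.6603432129))/(2 − 1) = -9.2899389901

-9.289939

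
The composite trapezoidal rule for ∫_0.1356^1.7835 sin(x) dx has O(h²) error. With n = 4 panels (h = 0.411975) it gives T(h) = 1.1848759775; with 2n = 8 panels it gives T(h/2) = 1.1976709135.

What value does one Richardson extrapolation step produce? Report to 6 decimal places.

1.201936

r = 2, so 2^r = 4.
Weighted: 4.7906836540 − 1.1848759775 = 3.6058076765
Denominator 4 − 1 = 3.
Extrapolated: 3.6058076765 / 3 = 1.2019358922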